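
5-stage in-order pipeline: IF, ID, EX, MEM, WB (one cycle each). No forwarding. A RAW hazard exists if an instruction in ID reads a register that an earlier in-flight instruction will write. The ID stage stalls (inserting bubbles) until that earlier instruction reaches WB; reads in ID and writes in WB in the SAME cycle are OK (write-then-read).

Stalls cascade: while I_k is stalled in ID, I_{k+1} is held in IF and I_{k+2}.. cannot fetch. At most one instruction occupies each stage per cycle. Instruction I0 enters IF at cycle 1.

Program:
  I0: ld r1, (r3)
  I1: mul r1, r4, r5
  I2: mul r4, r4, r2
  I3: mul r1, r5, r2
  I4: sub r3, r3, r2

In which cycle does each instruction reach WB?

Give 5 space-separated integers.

Answer: 5 6 7 8 9

Derivation:
I0 ld r1 <- r3: IF@1 ID@2 stall=0 (-) EX@3 MEM@4 WB@5
I1 mul r1 <- r4,r5: IF@2 ID@3 stall=0 (-) EX@4 MEM@5 WB@6
I2 mul r4 <- r4,r2: IF@3 ID@4 stall=0 (-) EX@5 MEM@6 WB@7
I3 mul r1 <- r5,r2: IF@4 ID@5 stall=0 (-) EX@6 MEM@7 WB@8
I4 sub r3 <- r3,r2: IF@5 ID@6 stall=0 (-) EX@7 MEM@8 WB@9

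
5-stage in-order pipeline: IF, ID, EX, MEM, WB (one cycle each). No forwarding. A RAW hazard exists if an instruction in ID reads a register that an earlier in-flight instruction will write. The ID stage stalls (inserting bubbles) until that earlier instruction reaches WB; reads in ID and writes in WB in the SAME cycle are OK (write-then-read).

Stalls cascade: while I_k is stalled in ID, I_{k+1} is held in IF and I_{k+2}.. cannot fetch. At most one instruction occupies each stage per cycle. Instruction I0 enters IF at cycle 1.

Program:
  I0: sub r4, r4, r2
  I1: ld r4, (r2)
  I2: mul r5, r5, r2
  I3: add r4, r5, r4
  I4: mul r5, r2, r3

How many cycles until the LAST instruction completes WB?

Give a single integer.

I0 sub r4 <- r4,r2: IF@1 ID@2 stall=0 (-) EX@3 MEM@4 WB@5
I1 ld r4 <- r2: IF@2 ID@3 stall=0 (-) EX@4 MEM@5 WB@6
I2 mul r5 <- r5,r2: IF@3 ID@4 stall=0 (-) EX@5 MEM@6 WB@7
I3 add r4 <- r5,r4: IF@4 ID@5 stall=2 (RAW on I2.r5 (WB@7)) EX@8 MEM@9 WB@10
I4 mul r5 <- r2,r3: IF@5 ID@8 stall=0 (-) EX@9 MEM@10 WB@11

Answer: 11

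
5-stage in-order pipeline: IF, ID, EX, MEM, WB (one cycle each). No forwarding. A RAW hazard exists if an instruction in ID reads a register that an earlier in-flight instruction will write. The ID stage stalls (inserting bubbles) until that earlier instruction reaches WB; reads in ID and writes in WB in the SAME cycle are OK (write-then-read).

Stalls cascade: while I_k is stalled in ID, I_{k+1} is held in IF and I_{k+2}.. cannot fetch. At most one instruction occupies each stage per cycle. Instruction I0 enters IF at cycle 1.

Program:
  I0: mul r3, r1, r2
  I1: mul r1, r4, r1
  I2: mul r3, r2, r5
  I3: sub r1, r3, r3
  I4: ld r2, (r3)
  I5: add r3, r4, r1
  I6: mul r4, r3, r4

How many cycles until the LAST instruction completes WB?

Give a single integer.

I0 mul r3 <- r1,r2: IF@1 ID@2 stall=0 (-) EX@3 MEM@4 WB@5
I1 mul r1 <- r4,r1: IF@2 ID@3 stall=0 (-) EX@4 MEM@5 WB@6
I2 mul r3 <- r2,r5: IF@3 ID@4 stall=0 (-) EX@5 MEM@6 WB@7
I3 sub r1 <- r3,r3: IF@4 ID@5 stall=2 (RAW on I2.r3 (WB@7)) EX@8 MEM@9 WB@10
I4 ld r2 <- r3: IF@5 ID@8 stall=0 (-) EX@9 MEM@10 WB@11
I5 add r3 <- r4,r1: IF@8 ID@9 stall=1 (RAW on I3.r1 (WB@10)) EX@11 MEM@12 WB@13
I6 mul r4 <- r3,r4: IF@9 ID@11 stall=2 (RAW on I5.r3 (WB@13)) EX@14 MEM@15 WB@16

Answer: 16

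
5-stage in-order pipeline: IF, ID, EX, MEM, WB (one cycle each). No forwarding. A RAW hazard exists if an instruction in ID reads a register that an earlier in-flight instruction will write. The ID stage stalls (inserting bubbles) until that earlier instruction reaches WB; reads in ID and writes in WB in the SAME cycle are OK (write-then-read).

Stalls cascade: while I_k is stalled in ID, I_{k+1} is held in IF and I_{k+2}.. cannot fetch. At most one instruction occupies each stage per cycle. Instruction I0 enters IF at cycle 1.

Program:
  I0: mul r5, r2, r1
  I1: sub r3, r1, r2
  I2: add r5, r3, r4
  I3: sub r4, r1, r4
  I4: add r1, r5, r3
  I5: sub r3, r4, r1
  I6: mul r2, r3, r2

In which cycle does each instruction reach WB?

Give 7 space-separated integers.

Answer: 5 6 9 10 12 15 18

Derivation:
I0 mul r5 <- r2,r1: IF@1 ID@2 stall=0 (-) EX@3 MEM@4 WB@5
I1 sub r3 <- r1,r2: IF@2 ID@3 stall=0 (-) EX@4 MEM@5 WB@6
I2 add r5 <- r3,r4: IF@3 ID@4 stall=2 (RAW on I1.r3 (WB@6)) EX@7 MEM@8 WB@9
I3 sub r4 <- r1,r4: IF@4 ID@7 stall=0 (-) EX@8 MEM@9 WB@10
I4 add r1 <- r5,r3: IF@7 ID@8 stall=1 (RAW on I2.r5 (WB@9)) EX@10 MEM@11 WB@12
I5 sub r3 <- r4,r1: IF@8 ID@10 stall=2 (RAW on I4.r1 (WB@12)) EX@13 MEM@14 WB@15
I6 mul r2 <- r3,r2: IF@10 ID@13 stall=2 (RAW on I5.r3 (WB@15)) EX@16 MEM@17 WB@18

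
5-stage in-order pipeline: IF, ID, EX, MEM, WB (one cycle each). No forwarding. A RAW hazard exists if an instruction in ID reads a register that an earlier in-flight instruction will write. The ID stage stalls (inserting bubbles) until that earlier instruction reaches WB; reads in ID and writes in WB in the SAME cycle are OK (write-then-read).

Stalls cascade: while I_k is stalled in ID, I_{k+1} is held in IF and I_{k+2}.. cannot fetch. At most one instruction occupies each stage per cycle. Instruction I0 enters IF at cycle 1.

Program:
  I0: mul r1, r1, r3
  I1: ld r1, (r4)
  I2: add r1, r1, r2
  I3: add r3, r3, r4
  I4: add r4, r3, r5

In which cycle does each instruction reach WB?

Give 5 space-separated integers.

I0 mul r1 <- r1,r3: IF@1 ID@2 stall=0 (-) EX@3 MEM@4 WB@5
I1 ld r1 <- r4: IF@2 ID@3 stall=0 (-) EX@4 MEM@5 WB@6
I2 add r1 <- r1,r2: IF@3 ID@4 stall=2 (RAW on I1.r1 (WB@6)) EX@7 MEM@8 WB@9
I3 add r3 <- r3,r4: IF@4 ID@7 stall=0 (-) EX@8 MEM@9 WB@10
I4 add r4 <- r3,r5: IF@7 ID@8 stall=2 (RAW on I3.r3 (WB@10)) EX@11 MEM@12 WB@13

Answer: 5 6 9 10 13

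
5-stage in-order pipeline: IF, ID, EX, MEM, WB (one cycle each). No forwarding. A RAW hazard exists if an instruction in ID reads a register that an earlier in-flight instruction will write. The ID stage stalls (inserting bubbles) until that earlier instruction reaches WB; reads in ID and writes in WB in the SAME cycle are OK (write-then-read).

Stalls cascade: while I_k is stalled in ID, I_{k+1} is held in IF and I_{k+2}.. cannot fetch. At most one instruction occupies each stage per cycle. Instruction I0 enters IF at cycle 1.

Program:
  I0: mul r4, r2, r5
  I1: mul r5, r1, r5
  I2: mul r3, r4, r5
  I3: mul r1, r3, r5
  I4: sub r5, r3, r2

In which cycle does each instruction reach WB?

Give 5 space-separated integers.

Answer: 5 6 9 12 13

Derivation:
I0 mul r4 <- r2,r5: IF@1 ID@2 stall=0 (-) EX@3 MEM@4 WB@5
I1 mul r5 <- r1,r5: IF@2 ID@3 stall=0 (-) EX@4 MEM@5 WB@6
I2 mul r3 <- r4,r5: IF@3 ID@4 stall=2 (RAW on I1.r5 (WB@6)) EX@7 MEM@8 WB@9
I3 mul r1 <- r3,r5: IF@4 ID@7 stall=2 (RAW on I2.r3 (WB@9)) EX@10 MEM@11 WB@12
I4 sub r5 <- r3,r2: IF@7 ID@10 stall=0 (-) EX@11 MEM@12 WB@13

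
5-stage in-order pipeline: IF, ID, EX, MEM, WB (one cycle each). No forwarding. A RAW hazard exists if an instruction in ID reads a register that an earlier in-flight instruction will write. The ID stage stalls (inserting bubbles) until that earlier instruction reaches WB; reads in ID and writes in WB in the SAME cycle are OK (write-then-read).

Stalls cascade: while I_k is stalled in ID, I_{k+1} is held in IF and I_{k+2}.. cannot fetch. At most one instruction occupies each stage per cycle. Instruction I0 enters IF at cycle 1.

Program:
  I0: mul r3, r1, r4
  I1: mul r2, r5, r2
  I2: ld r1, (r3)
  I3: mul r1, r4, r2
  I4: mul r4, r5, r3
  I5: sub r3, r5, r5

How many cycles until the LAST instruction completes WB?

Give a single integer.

I0 mul r3 <- r1,r4: IF@1 ID@2 stall=0 (-) EX@3 MEM@4 WB@5
I1 mul r2 <- r5,r2: IF@2 ID@3 stall=0 (-) EX@4 MEM@5 WB@6
I2 ld r1 <- r3: IF@3 ID@4 stall=1 (RAW on I0.r3 (WB@5)) EX@6 MEM@7 WB@8
I3 mul r1 <- r4,r2: IF@4 ID@6 stall=0 (-) EX@7 MEM@8 WB@9
I4 mul r4 <- r5,r3: IF@6 ID@7 stall=0 (-) EX@8 MEM@9 WB@10
I5 sub r3 <- r5,r5: IF@7 ID@8 stall=0 (-) EX@9 MEM@10 WB@11

Answer: 11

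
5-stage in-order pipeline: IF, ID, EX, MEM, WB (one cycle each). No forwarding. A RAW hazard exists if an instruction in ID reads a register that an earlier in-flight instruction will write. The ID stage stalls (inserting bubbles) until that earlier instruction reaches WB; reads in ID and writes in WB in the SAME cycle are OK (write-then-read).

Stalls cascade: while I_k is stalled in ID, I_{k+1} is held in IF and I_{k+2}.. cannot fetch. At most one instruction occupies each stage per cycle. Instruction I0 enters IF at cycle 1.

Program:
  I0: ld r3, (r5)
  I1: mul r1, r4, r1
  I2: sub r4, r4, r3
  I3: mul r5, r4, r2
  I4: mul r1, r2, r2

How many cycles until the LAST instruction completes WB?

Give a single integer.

Answer: 12

Derivation:
I0 ld r3 <- r5: IF@1 ID@2 stall=0 (-) EX@3 MEM@4 WB@5
I1 mul r1 <- r4,r1: IF@2 ID@3 stall=0 (-) EX@4 MEM@5 WB@6
I2 sub r4 <- r4,r3: IF@3 ID@4 stall=1 (RAW on I0.r3 (WB@5)) EX@6 MEM@7 WB@8
I3 mul r5 <- r4,r2: IF@4 ID@6 stall=2 (RAW on I2.r4 (WB@8)) EX@9 MEM@10 WB@11
I4 mul r1 <- r2,r2: IF@6 ID@9 stall=0 (-) EX@10 MEM@11 WB@12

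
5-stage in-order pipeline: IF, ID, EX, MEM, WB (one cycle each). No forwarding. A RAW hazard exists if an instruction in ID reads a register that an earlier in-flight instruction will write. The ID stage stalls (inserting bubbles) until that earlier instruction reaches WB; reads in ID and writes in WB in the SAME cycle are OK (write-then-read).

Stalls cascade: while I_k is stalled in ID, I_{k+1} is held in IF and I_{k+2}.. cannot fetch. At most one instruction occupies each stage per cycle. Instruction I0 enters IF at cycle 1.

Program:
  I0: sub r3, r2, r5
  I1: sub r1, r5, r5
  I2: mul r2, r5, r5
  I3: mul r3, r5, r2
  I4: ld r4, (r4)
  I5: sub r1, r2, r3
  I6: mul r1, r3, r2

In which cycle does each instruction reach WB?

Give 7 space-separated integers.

Answer: 5 6 7 10 11 13 14

Derivation:
I0 sub r3 <- r2,r5: IF@1 ID@2 stall=0 (-) EX@3 MEM@4 WB@5
I1 sub r1 <- r5,r5: IF@2 ID@3 stall=0 (-) EX@4 MEM@5 WB@6
I2 mul r2 <- r5,r5: IF@3 ID@4 stall=0 (-) EX@5 MEM@6 WB@7
I3 mul r3 <- r5,r2: IF@4 ID@5 stall=2 (RAW on I2.r2 (WB@7)) EX@8 MEM@9 WB@10
I4 ld r4 <- r4: IF@5 ID@8 stall=0 (-) EX@9 MEM@10 WB@11
I5 sub r1 <- r2,r3: IF@8 ID@9 stall=1 (RAW on I3.r3 (WB@10)) EX@11 MEM@12 WB@13
I6 mul r1 <- r3,r2: IF@9 ID@11 stall=0 (-) EX@12 MEM@13 WB@14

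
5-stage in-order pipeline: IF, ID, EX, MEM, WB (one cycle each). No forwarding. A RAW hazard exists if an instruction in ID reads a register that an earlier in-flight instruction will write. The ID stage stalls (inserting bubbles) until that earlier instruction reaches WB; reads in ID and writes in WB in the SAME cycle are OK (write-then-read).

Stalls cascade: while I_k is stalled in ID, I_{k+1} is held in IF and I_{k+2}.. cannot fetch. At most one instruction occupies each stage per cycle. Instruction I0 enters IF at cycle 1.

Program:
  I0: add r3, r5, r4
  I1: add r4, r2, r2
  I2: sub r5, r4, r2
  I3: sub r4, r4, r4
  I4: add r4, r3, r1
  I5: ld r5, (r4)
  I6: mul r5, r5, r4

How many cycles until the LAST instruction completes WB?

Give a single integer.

Answer: 17

Derivation:
I0 add r3 <- r5,r4: IF@1 ID@2 stall=0 (-) EX@3 MEM@4 WB@5
I1 add r4 <- r2,r2: IF@2 ID@3 stall=0 (-) EX@4 MEM@5 WB@6
I2 sub r5 <- r4,r2: IF@3 ID@4 stall=2 (RAW on I1.r4 (WB@6)) EX@7 MEM@8 WB@9
I3 sub r4 <- r4,r4: IF@4 ID@7 stall=0 (-) EX@8 MEM@9 WB@10
I4 add r4 <- r3,r1: IF@7 ID@8 stall=0 (-) EX@9 MEM@10 WB@11
I5 ld r5 <- r4: IF@8 ID@9 stall=2 (RAW on I4.r4 (WB@11)) EX@12 MEM@13 WB@14
I6 mul r5 <- r5,r4: IF@9 ID@12 stall=2 (RAW on I5.r5 (WB@14)) EX@15 MEM@16 WB@17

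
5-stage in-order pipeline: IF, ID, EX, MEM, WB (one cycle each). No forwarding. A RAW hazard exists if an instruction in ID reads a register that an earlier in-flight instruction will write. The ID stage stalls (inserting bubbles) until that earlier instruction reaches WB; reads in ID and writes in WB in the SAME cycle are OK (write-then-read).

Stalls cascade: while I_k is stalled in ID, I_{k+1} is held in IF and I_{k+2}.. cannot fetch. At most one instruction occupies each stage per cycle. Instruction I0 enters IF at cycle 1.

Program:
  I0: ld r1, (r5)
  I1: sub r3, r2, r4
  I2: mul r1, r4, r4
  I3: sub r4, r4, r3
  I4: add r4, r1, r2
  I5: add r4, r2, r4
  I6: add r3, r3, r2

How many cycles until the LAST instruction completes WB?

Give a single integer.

I0 ld r1 <- r5: IF@1 ID@2 stall=0 (-) EX@3 MEM@4 WB@5
I1 sub r3 <- r2,r4: IF@2 ID@3 stall=0 (-) EX@4 MEM@5 WB@6
I2 mul r1 <- r4,r4: IF@3 ID@4 stall=0 (-) EX@5 MEM@6 WB@7
I3 sub r4 <- r4,r3: IF@4 ID@5 stall=1 (RAW on I1.r3 (WB@6)) EX@7 MEM@8 WB@9
I4 add r4 <- r1,r2: IF@5 ID@7 stall=0 (-) EX@8 MEM@9 WB@10
I5 add r4 <- r2,r4: IF@7 ID@8 stall=2 (RAW on I4.r4 (WB@10)) EX@11 MEM@12 WB@13
I6 add r3 <- r3,r2: IF@8 ID@11 stall=0 (-) EX@12 MEM@13 WB@14

Answer: 14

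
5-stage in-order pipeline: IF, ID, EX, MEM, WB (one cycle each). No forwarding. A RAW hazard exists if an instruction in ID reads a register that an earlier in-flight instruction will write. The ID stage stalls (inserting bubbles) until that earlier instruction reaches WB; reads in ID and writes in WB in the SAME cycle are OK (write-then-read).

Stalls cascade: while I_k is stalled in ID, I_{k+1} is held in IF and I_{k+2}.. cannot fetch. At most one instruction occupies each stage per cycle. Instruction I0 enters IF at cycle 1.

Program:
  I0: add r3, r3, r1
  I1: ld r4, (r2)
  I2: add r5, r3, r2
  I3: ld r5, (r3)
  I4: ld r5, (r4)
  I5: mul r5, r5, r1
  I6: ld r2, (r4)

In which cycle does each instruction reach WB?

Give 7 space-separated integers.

Answer: 5 6 8 9 10 13 14

Derivation:
I0 add r3 <- r3,r1: IF@1 ID@2 stall=0 (-) EX@3 MEM@4 WB@5
I1 ld r4 <- r2: IF@2 ID@3 stall=0 (-) EX@4 MEM@5 WB@6
I2 add r5 <- r3,r2: IF@3 ID@4 stall=1 (RAW on I0.r3 (WB@5)) EX@6 MEM@7 WB@8
I3 ld r5 <- r3: IF@4 ID@6 stall=0 (-) EX@7 MEM@8 WB@9
I4 ld r5 <- r4: IF@6 ID@7 stall=0 (-) EX@8 MEM@9 WB@10
I5 mul r5 <- r5,r1: IF@7 ID@8 stall=2 (RAW on I4.r5 (WB@10)) EX@11 MEM@12 WB@13
I6 ld r2 <- r4: IF@8 ID@11 stall=0 (-) EX@12 MEM@13 WB@14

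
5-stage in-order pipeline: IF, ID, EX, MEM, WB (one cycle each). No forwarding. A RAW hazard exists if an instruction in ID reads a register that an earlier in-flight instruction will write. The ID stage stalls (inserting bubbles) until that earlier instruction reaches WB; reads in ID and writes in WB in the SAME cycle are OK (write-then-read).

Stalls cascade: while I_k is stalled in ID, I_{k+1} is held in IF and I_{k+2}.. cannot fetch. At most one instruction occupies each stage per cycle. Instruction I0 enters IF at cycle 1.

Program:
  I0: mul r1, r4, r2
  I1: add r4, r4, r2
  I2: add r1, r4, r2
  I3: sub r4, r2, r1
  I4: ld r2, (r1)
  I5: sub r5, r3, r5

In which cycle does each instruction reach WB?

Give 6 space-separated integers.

I0 mul r1 <- r4,r2: IF@1 ID@2 stall=0 (-) EX@3 MEM@4 WB@5
I1 add r4 <- r4,r2: IF@2 ID@3 stall=0 (-) EX@4 MEM@5 WB@6
I2 add r1 <- r4,r2: IF@3 ID@4 stall=2 (RAW on I1.r4 (WB@6)) EX@7 MEM@8 WB@9
I3 sub r4 <- r2,r1: IF@4 ID@7 stall=2 (RAW on I2.r1 (WB@9)) EX@10 MEM@11 WB@12
I4 ld r2 <- r1: IF@7 ID@10 stall=0 (-) EX@11 MEM@12 WB@13
I5 sub r5 <- r3,r5: IF@10 ID@11 stall=0 (-) EX@12 MEM@13 WB@14

Answer: 5 6 9 12 13 14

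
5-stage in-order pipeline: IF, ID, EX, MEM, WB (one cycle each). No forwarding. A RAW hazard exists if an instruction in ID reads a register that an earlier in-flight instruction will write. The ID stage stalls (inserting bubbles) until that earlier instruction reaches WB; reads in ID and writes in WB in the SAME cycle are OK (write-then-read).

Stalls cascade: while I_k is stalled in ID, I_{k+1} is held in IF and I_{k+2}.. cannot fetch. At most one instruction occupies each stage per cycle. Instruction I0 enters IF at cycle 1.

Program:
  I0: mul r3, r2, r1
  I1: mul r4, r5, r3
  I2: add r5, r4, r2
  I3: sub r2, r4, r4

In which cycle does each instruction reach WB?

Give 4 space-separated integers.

Answer: 5 8 11 12

Derivation:
I0 mul r3 <- r2,r1: IF@1 ID@2 stall=0 (-) EX@3 MEM@4 WB@5
I1 mul r4 <- r5,r3: IF@2 ID@3 stall=2 (RAW on I0.r3 (WB@5)) EX@6 MEM@7 WB@8
I2 add r5 <- r4,r2: IF@3 ID@6 stall=2 (RAW on I1.r4 (WB@8)) EX@9 MEM@10 WB@11
I3 sub r2 <- r4,r4: IF@6 ID@9 stall=0 (-) EX@10 MEM@11 WB@12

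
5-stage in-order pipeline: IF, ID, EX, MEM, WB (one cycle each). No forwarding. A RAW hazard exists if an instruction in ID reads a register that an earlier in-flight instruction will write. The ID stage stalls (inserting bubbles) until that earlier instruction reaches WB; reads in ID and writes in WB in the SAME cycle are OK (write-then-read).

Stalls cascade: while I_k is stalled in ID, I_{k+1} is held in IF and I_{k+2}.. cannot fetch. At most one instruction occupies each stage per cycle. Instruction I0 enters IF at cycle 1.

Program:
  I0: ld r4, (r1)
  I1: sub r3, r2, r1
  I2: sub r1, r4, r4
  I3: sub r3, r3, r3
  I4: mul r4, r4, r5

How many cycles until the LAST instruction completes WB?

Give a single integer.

I0 ld r4 <- r1: IF@1 ID@2 stall=0 (-) EX@3 MEM@4 WB@5
I1 sub r3 <- r2,r1: IF@2 ID@3 stall=0 (-) EX@4 MEM@5 WB@6
I2 sub r1 <- r4,r4: IF@3 ID@4 stall=1 (RAW on I0.r4 (WB@5)) EX@6 MEM@7 WB@8
I3 sub r3 <- r3,r3: IF@4 ID@6 stall=0 (-) EX@7 MEM@8 WB@9
I4 mul r4 <- r4,r5: IF@6 ID@7 stall=0 (-) EX@8 MEM@9 WB@10

Answer: 10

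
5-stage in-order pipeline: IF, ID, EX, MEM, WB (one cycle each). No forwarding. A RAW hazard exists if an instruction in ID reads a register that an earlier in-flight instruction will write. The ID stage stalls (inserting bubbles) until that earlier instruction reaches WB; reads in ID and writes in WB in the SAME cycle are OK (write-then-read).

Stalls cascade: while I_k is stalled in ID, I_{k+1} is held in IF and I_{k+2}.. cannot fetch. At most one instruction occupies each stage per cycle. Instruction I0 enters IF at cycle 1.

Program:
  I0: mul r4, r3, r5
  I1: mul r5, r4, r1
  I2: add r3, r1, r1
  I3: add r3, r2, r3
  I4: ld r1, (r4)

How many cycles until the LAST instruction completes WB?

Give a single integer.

Answer: 13

Derivation:
I0 mul r4 <- r3,r5: IF@1 ID@2 stall=0 (-) EX@3 MEM@4 WB@5
I1 mul r5 <- r4,r1: IF@2 ID@3 stall=2 (RAW on I0.r4 (WB@5)) EX@6 MEM@7 WB@8
I2 add r3 <- r1,r1: IF@3 ID@6 stall=0 (-) EX@7 MEM@8 WB@9
I3 add r3 <- r2,r3: IF@6 ID@7 stall=2 (RAW on I2.r3 (WB@9)) EX@10 MEM@11 WB@12
I4 ld r1 <- r4: IF@7 ID@10 stall=0 (-) EX@11 MEM@12 WB@13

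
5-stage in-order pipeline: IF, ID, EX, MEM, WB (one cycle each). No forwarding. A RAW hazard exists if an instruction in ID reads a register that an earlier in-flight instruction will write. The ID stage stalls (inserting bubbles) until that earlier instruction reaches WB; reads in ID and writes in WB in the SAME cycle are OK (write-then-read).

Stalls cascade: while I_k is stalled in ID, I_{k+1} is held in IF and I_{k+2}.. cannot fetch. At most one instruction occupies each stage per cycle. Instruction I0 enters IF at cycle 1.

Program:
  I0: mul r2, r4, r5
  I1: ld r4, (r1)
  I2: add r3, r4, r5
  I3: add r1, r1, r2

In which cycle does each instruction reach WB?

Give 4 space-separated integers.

Answer: 5 6 9 10

Derivation:
I0 mul r2 <- r4,r5: IF@1 ID@2 stall=0 (-) EX@3 MEM@4 WB@5
I1 ld r4 <- r1: IF@2 ID@3 stall=0 (-) EX@4 MEM@5 WB@6
I2 add r3 <- r4,r5: IF@3 ID@4 stall=2 (RAW on I1.r4 (WB@6)) EX@7 MEM@8 WB@9
I3 add r1 <- r1,r2: IF@4 ID@7 stall=0 (-) EX@8 MEM@9 WB@10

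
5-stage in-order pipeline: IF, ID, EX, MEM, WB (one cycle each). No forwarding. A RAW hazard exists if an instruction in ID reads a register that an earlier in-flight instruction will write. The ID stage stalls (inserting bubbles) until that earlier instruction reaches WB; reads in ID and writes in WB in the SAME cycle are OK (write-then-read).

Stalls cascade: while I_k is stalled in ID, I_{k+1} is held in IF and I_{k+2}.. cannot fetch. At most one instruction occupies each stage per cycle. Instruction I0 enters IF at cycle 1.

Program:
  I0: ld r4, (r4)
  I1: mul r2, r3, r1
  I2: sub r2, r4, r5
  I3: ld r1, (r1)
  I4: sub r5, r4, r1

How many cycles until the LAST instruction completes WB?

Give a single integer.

Answer: 12

Derivation:
I0 ld r4 <- r4: IF@1 ID@2 stall=0 (-) EX@3 MEM@4 WB@5
I1 mul r2 <- r3,r1: IF@2 ID@3 stall=0 (-) EX@4 MEM@5 WB@6
I2 sub r2 <- r4,r5: IF@3 ID@4 stall=1 (RAW on I0.r4 (WB@5)) EX@6 MEM@7 WB@8
I3 ld r1 <- r1: IF@4 ID@6 stall=0 (-) EX@7 MEM@8 WB@9
I4 sub r5 <- r4,r1: IF@6 ID@7 stall=2 (RAW on I3.r1 (WB@9)) EX@10 MEM@11 WB@12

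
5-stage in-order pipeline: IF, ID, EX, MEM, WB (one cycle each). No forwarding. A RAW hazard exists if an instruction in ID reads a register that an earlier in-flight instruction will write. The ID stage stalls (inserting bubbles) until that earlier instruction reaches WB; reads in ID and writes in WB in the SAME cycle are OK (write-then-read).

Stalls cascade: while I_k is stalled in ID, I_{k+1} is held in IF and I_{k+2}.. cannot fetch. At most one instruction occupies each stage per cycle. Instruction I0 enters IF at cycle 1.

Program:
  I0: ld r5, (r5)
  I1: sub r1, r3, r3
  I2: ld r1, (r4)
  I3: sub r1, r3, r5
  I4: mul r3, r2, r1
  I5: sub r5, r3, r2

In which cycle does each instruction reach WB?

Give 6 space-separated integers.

I0 ld r5 <- r5: IF@1 ID@2 stall=0 (-) EX@3 MEM@4 WB@5
I1 sub r1 <- r3,r3: IF@2 ID@3 stall=0 (-) EX@4 MEM@5 WB@6
I2 ld r1 <- r4: IF@3 ID@4 stall=0 (-) EX@5 MEM@6 WB@7
I3 sub r1 <- r3,r5: IF@4 ID@5 stall=0 (-) EX@6 MEM@7 WB@8
I4 mul r3 <- r2,r1: IF@5 ID@6 stall=2 (RAW on I3.r1 (WB@8)) EX@9 MEM@10 WB@11
I5 sub r5 <- r3,r2: IF@6 ID@9 stall=2 (RAW on I4.r3 (WB@11)) EX@12 MEM@13 WB@14

Answer: 5 6 7 8 11 14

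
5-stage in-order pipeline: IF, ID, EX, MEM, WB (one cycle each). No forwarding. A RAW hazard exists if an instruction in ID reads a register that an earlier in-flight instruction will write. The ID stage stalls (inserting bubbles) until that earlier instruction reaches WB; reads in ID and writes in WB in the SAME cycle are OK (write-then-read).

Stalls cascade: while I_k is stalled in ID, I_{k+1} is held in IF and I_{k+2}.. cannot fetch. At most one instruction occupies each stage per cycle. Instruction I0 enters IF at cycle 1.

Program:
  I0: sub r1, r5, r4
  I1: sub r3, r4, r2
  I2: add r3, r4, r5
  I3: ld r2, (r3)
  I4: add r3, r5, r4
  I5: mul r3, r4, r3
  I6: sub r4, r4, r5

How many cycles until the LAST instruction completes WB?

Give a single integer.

I0 sub r1 <- r5,r4: IF@1 ID@2 stall=0 (-) EX@3 MEM@4 WB@5
I1 sub r3 <- r4,r2: IF@2 ID@3 stall=0 (-) EX@4 MEM@5 WB@6
I2 add r3 <- r4,r5: IF@3 ID@4 stall=0 (-) EX@5 MEM@6 WB@7
I3 ld r2 <- r3: IF@4 ID@5 stall=2 (RAW on I2.r3 (WB@7)) EX@8 MEM@9 WB@10
I4 add r3 <- r5,r4: IF@5 ID@8 stall=0 (-) EX@9 MEM@10 WB@11
I5 mul r3 <- r4,r3: IF@8 ID@9 stall=2 (RAW on I4.r3 (WB@11)) EX@12 MEM@13 WB@14
I6 sub r4 <- r4,r5: IF@9 ID@12 stall=0 (-) EX@13 MEM@14 WB@15

Answer: 15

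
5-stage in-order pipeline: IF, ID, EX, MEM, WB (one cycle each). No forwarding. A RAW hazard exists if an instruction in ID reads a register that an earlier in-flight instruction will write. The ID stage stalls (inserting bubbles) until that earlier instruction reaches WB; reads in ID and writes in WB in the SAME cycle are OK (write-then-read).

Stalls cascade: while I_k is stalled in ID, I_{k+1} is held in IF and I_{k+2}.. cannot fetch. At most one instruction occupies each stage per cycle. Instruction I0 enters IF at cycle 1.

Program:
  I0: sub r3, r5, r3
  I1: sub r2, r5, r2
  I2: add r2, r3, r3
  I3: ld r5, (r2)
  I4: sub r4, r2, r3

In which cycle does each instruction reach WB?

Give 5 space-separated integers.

I0 sub r3 <- r5,r3: IF@1 ID@2 stall=0 (-) EX@3 MEM@4 WB@5
I1 sub r2 <- r5,r2: IF@2 ID@3 stall=0 (-) EX@4 MEM@5 WB@6
I2 add r2 <- r3,r3: IF@3 ID@4 stall=1 (RAW on I0.r3 (WB@5)) EX@6 MEM@7 WB@8
I3 ld r5 <- r2: IF@4 ID@6 stall=2 (RAW on I2.r2 (WB@8)) EX@9 MEM@10 WB@11
I4 sub r4 <- r2,r3: IF@6 ID@9 stall=0 (-) EX@10 MEM@11 WB@12

Answer: 5 6 8 11 12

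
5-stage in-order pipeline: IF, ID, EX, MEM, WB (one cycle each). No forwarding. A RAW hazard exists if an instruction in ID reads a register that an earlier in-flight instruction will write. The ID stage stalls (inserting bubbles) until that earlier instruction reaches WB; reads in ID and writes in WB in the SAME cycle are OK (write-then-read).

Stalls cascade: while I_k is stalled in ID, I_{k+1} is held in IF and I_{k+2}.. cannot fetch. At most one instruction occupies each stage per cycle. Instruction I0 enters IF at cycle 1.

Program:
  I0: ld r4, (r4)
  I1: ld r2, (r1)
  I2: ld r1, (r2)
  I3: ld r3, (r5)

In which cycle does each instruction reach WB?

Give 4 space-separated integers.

Answer: 5 6 9 10

Derivation:
I0 ld r4 <- r4: IF@1 ID@2 stall=0 (-) EX@3 MEM@4 WB@5
I1 ld r2 <- r1: IF@2 ID@3 stall=0 (-) EX@4 MEM@5 WB@6
I2 ld r1 <- r2: IF@3 ID@4 stall=2 (RAW on I1.r2 (WB@6)) EX@7 MEM@8 WB@9
I3 ld r3 <- r5: IF@4 ID@7 stall=0 (-) EX@8 MEM@9 WB@10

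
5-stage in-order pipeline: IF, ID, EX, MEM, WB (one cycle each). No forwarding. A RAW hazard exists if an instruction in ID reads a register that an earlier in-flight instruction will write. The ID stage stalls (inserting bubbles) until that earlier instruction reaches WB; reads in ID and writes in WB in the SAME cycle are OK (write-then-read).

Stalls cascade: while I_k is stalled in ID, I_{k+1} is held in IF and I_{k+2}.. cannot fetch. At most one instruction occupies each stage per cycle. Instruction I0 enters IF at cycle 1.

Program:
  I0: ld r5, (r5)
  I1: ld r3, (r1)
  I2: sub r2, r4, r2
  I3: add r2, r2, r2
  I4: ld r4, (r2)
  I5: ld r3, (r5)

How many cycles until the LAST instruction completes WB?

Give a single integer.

Answer: 14

Derivation:
I0 ld r5 <- r5: IF@1 ID@2 stall=0 (-) EX@3 MEM@4 WB@5
I1 ld r3 <- r1: IF@2 ID@3 stall=0 (-) EX@4 MEM@5 WB@6
I2 sub r2 <- r4,r2: IF@3 ID@4 stall=0 (-) EX@5 MEM@6 WB@7
I3 add r2 <- r2,r2: IF@4 ID@5 stall=2 (RAW on I2.r2 (WB@7)) EX@8 MEM@9 WB@10
I4 ld r4 <- r2: IF@5 ID@8 stall=2 (RAW on I3.r2 (WB@10)) EX@11 MEM@12 WB@13
I5 ld r3 <- r5: IF@8 ID@11 stall=0 (-) EX@12 MEM@13 WB@14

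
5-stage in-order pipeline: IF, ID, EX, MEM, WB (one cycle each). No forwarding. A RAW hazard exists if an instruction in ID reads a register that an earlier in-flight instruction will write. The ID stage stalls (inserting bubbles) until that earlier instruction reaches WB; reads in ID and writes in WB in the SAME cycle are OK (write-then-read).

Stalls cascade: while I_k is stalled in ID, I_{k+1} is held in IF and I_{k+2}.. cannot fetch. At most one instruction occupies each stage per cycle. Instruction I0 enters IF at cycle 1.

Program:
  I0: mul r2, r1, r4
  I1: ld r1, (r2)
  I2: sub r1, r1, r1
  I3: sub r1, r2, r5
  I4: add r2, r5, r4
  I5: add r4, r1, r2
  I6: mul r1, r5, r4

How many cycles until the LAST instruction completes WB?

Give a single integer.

I0 mul r2 <- r1,r4: IF@1 ID@2 stall=0 (-) EX@3 MEM@4 WB@5
I1 ld r1 <- r2: IF@2 ID@3 stall=2 (RAW on I0.r2 (WB@5)) EX@6 MEM@7 WB@8
I2 sub r1 <- r1,r1: IF@3 ID@6 stall=2 (RAW on I1.r1 (WB@8)) EX@9 MEM@10 WB@11
I3 sub r1 <- r2,r5: IF@6 ID@9 stall=0 (-) EX@10 MEM@11 WB@12
I4 add r2 <- r5,r4: IF@9 ID@10 stall=0 (-) EX@11 MEM@12 WB@13
I5 add r4 <- r1,r2: IF@10 ID@11 stall=2 (RAW on I4.r2 (WB@13)) EX@14 MEM@15 WB@16
I6 mul r1 <- r5,r4: IF@11 ID@14 stall=2 (RAW on I5.r4 (WB@16)) EX@17 MEM@18 WB@19

Answer: 19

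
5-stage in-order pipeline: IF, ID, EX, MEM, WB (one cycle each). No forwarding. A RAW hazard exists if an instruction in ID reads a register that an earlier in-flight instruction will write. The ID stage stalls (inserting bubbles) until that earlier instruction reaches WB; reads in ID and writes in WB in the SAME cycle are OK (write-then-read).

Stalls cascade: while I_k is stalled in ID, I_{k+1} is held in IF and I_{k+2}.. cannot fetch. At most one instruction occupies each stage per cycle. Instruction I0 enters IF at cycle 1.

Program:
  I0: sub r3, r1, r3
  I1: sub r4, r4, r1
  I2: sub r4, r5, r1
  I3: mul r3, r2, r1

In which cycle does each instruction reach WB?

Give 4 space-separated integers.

Answer: 5 6 7 8

Derivation:
I0 sub r3 <- r1,r3: IF@1 ID@2 stall=0 (-) EX@3 MEM@4 WB@5
I1 sub r4 <- r4,r1: IF@2 ID@3 stall=0 (-) EX@4 MEM@5 WB@6
I2 sub r4 <- r5,r1: IF@3 ID@4 stall=0 (-) EX@5 MEM@6 WB@7
I3 mul r3 <- r2,r1: IF@4 ID@5 stall=0 (-) EX@6 MEM@7 WB@8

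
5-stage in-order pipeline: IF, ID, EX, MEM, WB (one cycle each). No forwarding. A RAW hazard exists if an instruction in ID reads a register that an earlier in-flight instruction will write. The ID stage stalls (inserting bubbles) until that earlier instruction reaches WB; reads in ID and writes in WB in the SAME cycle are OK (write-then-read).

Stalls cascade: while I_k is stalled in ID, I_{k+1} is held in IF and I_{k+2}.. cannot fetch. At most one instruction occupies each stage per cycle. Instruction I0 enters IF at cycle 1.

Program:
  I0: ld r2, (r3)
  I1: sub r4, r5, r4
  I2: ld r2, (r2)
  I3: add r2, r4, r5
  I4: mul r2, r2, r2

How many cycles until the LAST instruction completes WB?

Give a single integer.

I0 ld r2 <- r3: IF@1 ID@2 stall=0 (-) EX@3 MEM@4 WB@5
I1 sub r4 <- r5,r4: IF@2 ID@3 stall=0 (-) EX@4 MEM@5 WB@6
I2 ld r2 <- r2: IF@3 ID@4 stall=1 (RAW on I0.r2 (WB@5)) EX@6 MEM@7 WB@8
I3 add r2 <- r4,r5: IF@4 ID@6 stall=0 (-) EX@7 MEM@8 WB@9
I4 mul r2 <- r2,r2: IF@6 ID@7 stall=2 (RAW on I3.r2 (WB@9)) EX@10 MEM@11 WB@12

Answer: 12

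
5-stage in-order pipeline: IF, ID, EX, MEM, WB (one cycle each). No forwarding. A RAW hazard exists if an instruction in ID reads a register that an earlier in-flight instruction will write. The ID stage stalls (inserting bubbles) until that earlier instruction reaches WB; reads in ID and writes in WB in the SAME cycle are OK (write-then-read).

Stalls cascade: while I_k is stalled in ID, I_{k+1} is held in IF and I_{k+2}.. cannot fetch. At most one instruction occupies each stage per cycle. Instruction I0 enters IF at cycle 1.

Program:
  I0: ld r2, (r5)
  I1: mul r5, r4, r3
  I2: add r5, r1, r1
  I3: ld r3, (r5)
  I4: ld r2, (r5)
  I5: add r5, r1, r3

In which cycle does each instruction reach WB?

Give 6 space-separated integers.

Answer: 5 6 7 10 11 13

Derivation:
I0 ld r2 <- r5: IF@1 ID@2 stall=0 (-) EX@3 MEM@4 WB@5
I1 mul r5 <- r4,r3: IF@2 ID@3 stall=0 (-) EX@4 MEM@5 WB@6
I2 add r5 <- r1,r1: IF@3 ID@4 stall=0 (-) EX@5 MEM@6 WB@7
I3 ld r3 <- r5: IF@4 ID@5 stall=2 (RAW on I2.r5 (WB@7)) EX@8 MEM@9 WB@10
I4 ld r2 <- r5: IF@5 ID@8 stall=0 (-) EX@9 MEM@10 WB@11
I5 add r5 <- r1,r3: IF@8 ID@9 stall=1 (RAW on I3.r3 (WB@10)) EX@11 MEM@12 WB@13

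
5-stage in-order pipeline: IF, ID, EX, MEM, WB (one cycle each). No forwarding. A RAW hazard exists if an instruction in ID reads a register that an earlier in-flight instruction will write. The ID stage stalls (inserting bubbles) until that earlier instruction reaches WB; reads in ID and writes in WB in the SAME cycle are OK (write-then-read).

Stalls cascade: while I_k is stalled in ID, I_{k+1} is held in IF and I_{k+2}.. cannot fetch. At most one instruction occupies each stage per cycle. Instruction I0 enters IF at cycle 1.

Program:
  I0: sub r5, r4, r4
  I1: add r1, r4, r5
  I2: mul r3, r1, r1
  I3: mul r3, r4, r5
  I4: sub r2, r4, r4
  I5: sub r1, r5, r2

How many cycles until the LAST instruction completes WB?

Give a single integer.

I0 sub r5 <- r4,r4: IF@1 ID@2 stall=0 (-) EX@3 MEM@4 WB@5
I1 add r1 <- r4,r5: IF@2 ID@3 stall=2 (RAW on I0.r5 (WB@5)) EX@6 MEM@7 WB@8
I2 mul r3 <- r1,r1: IF@3 ID@6 stall=2 (RAW on I1.r1 (WB@8)) EX@9 MEM@10 WB@11
I3 mul r3 <- r4,r5: IF@6 ID@9 stall=0 (-) EX@10 MEM@11 WB@12
I4 sub r2 <- r4,r4: IF@9 ID@10 stall=0 (-) EX@11 MEM@12 WB@13
I5 sub r1 <- r5,r2: IF@10 ID@11 stall=2 (RAW on I4.r2 (WB@13)) EX@14 MEM@15 WB@16

Answer: 16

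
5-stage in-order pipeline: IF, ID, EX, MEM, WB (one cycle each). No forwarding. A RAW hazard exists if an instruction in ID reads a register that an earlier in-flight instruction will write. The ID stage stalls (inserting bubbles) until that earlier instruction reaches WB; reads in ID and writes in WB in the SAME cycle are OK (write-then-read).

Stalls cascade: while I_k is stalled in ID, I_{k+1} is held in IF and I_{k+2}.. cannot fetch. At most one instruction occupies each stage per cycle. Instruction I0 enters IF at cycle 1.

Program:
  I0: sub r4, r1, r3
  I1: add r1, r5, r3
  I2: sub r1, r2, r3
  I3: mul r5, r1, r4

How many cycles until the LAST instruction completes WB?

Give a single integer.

I0 sub r4 <- r1,r3: IF@1 ID@2 stall=0 (-) EX@3 MEM@4 WB@5
I1 add r1 <- r5,r3: IF@2 ID@3 stall=0 (-) EX@4 MEM@5 WB@6
I2 sub r1 <- r2,r3: IF@3 ID@4 stall=0 (-) EX@5 MEM@6 WB@7
I3 mul r5 <- r1,r4: IF@4 ID@5 stall=2 (RAW on I2.r1 (WB@7)) EX@8 MEM@9 WB@10

Answer: 10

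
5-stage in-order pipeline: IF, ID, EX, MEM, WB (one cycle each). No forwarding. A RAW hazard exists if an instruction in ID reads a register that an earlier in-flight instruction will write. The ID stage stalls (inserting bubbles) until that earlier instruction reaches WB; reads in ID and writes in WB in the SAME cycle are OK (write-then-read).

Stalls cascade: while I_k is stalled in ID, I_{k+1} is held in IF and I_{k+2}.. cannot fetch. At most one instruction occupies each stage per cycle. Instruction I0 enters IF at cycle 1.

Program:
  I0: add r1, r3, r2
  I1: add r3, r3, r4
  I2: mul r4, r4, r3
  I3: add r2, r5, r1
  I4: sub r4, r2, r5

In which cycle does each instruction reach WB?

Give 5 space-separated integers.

Answer: 5 6 9 10 13

Derivation:
I0 add r1 <- r3,r2: IF@1 ID@2 stall=0 (-) EX@3 MEM@4 WB@5
I1 add r3 <- r3,r4: IF@2 ID@3 stall=0 (-) EX@4 MEM@5 WB@6
I2 mul r4 <- r4,r3: IF@3 ID@4 stall=2 (RAW on I1.r3 (WB@6)) EX@7 MEM@8 WB@9
I3 add r2 <- r5,r1: IF@4 ID@7 stall=0 (-) EX@8 MEM@9 WB@10
I4 sub r4 <- r2,r5: IF@7 ID@8 stall=2 (RAW on I3.r2 (WB@10)) EX@11 MEM@12 WB@13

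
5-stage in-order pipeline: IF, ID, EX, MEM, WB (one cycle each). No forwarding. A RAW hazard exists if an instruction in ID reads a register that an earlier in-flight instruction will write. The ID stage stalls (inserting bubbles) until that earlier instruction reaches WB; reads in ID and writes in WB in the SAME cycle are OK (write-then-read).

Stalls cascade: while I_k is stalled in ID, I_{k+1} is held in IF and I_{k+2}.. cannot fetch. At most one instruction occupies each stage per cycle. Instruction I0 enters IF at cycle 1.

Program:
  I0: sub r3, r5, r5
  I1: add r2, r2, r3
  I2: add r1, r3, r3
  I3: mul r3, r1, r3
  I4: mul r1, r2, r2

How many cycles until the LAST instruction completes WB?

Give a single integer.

Answer: 13

Derivation:
I0 sub r3 <- r5,r5: IF@1 ID@2 stall=0 (-) EX@3 MEM@4 WB@5
I1 add r2 <- r2,r3: IF@2 ID@3 stall=2 (RAW on I0.r3 (WB@5)) EX@6 MEM@7 WB@8
I2 add r1 <- r3,r3: IF@3 ID@6 stall=0 (-) EX@7 MEM@8 WB@9
I3 mul r3 <- r1,r3: IF@6 ID@7 stall=2 (RAW on I2.r1 (WB@9)) EX@10 MEM@11 WB@12
I4 mul r1 <- r2,r2: IF@7 ID@10 stall=0 (-) EX@11 MEM@12 WB@13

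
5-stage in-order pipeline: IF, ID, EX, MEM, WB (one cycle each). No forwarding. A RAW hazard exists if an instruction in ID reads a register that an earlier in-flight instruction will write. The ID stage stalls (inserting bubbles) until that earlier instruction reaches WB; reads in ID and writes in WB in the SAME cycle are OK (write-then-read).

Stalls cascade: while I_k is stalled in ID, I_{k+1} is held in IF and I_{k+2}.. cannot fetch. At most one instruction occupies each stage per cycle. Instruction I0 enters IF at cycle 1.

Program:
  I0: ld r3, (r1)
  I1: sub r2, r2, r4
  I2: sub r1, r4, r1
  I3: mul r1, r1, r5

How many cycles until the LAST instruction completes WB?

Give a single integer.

I0 ld r3 <- r1: IF@1 ID@2 stall=0 (-) EX@3 MEM@4 WB@5
I1 sub r2 <- r2,r4: IF@2 ID@3 stall=0 (-) EX@4 MEM@5 WB@6
I2 sub r1 <- r4,r1: IF@3 ID@4 stall=0 (-) EX@5 MEM@6 WB@7
I3 mul r1 <- r1,r5: IF@4 ID@5 stall=2 (RAW on I2.r1 (WB@7)) EX@8 MEM@9 WB@10

Answer: 10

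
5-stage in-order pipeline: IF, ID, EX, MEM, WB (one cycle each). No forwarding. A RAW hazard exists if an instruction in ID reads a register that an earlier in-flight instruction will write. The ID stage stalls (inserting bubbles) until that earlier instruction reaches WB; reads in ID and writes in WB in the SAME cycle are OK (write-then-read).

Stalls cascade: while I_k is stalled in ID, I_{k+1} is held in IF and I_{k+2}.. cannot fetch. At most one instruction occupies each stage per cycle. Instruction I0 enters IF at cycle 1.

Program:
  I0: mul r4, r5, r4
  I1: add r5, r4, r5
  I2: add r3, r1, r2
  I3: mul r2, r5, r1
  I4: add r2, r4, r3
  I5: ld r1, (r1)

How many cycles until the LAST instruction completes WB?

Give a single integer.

Answer: 13

Derivation:
I0 mul r4 <- r5,r4: IF@1 ID@2 stall=0 (-) EX@3 MEM@4 WB@5
I1 add r5 <- r4,r5: IF@2 ID@3 stall=2 (RAW on I0.r4 (WB@5)) EX@6 MEM@7 WB@8
I2 add r3 <- r1,r2: IF@3 ID@6 stall=0 (-) EX@7 MEM@8 WB@9
I3 mul r2 <- r5,r1: IF@6 ID@7 stall=1 (RAW on I1.r5 (WB@8)) EX@9 MEM@10 WB@11
I4 add r2 <- r4,r3: IF@7 ID@9 stall=0 (-) EX@10 MEM@11 WB@12
I5 ld r1 <- r1: IF@9 ID@10 stall=0 (-) EX@11 MEM@12 WB@13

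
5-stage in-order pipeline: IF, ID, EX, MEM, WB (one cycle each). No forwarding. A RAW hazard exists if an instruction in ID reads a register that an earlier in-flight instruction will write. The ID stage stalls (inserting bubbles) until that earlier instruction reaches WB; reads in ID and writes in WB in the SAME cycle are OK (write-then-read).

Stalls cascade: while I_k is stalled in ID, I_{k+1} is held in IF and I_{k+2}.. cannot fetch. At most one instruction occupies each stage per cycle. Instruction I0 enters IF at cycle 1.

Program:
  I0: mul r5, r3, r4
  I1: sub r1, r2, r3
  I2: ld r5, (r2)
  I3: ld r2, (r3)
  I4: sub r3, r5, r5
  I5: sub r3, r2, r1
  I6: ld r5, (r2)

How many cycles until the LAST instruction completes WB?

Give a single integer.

I0 mul r5 <- r3,r4: IF@1 ID@2 stall=0 (-) EX@3 MEM@4 WB@5
I1 sub r1 <- r2,r3: IF@2 ID@3 stall=0 (-) EX@4 MEM@5 WB@6
I2 ld r5 <- r2: IF@3 ID@4 stall=0 (-) EX@5 MEM@6 WB@7
I3 ld r2 <- r3: IF@4 ID@5 stall=0 (-) EX@6 MEM@7 WB@8
I4 sub r3 <- r5,r5: IF@5 ID@6 stall=1 (RAW on I2.r5 (WB@7)) EX@8 MEM@9 WB@10
I5 sub r3 <- r2,r1: IF@6 ID@8 stall=0 (-) EX@9 MEM@10 WB@11
I6 ld r5 <- r2: IF@8 ID@9 stall=0 (-) EX@10 MEM@11 WB@12

Answer: 12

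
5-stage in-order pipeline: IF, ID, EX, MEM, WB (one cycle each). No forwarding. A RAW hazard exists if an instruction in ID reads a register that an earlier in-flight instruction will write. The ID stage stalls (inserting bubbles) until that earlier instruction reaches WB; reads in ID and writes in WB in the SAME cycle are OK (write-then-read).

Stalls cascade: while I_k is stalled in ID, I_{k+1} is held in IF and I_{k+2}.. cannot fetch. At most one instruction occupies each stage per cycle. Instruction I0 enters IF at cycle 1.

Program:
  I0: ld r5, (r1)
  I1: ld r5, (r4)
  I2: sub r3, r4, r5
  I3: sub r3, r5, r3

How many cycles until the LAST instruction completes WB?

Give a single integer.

I0 ld r5 <- r1: IF@1 ID@2 stall=0 (-) EX@3 MEM@4 WB@5
I1 ld r5 <- r4: IF@2 ID@3 stall=0 (-) EX@4 MEM@5 WB@6
I2 sub r3 <- r4,r5: IF@3 ID@4 stall=2 (RAW on I1.r5 (WB@6)) EX@7 MEM@8 WB@9
I3 sub r3 <- r5,r3: IF@4 ID@7 stall=2 (RAW on I2.r3 (WB@9)) EX@10 MEM@11 WB@12

Answer: 12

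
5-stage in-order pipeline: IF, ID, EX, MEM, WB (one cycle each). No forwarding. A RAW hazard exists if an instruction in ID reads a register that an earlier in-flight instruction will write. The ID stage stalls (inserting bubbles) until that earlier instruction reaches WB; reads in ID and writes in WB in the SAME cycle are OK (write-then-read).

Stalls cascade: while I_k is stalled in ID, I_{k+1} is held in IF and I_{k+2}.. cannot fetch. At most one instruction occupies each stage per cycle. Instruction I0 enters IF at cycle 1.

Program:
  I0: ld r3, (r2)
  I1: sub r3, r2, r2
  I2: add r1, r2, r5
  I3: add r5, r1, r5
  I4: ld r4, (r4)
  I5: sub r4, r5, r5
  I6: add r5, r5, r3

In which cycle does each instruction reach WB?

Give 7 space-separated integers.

I0 ld r3 <- r2: IF@1 ID@2 stall=0 (-) EX@3 MEM@4 WB@5
I1 sub r3 <- r2,r2: IF@2 ID@3 stall=0 (-) EX@4 MEM@5 WB@6
I2 add r1 <- r2,r5: IF@3 ID@4 stall=0 (-) EX@5 MEM@6 WB@7
I3 add r5 <- r1,r5: IF@4 ID@5 stall=2 (RAW on I2.r1 (WB@7)) EX@8 MEM@9 WB@10
I4 ld r4 <- r4: IF@5 ID@8 stall=0 (-) EX@9 MEM@10 WB@11
I5 sub r4 <- r5,r5: IF@8 ID@9 stall=1 (RAW on I3.r5 (WB@10)) EX@11 MEM@12 WB@13
I6 add r5 <- r5,r3: IF@9 ID@11 stall=0 (-) EX@12 MEM@13 WB@14

Answer: 5 6 7 10 11 13 14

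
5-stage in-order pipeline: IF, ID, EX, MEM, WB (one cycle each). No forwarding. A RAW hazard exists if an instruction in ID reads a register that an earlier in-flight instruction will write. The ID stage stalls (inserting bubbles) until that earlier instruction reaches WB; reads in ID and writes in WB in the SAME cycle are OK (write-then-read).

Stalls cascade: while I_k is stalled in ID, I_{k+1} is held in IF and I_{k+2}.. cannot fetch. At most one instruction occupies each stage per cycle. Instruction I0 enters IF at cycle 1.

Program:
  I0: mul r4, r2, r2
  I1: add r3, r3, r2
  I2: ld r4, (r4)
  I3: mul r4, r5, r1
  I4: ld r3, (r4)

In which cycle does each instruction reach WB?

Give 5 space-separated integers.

Answer: 5 6 8 9 12

Derivation:
I0 mul r4 <- r2,r2: IF@1 ID@2 stall=0 (-) EX@3 MEM@4 WB@5
I1 add r3 <- r3,r2: IF@2 ID@3 stall=0 (-) EX@4 MEM@5 WB@6
I2 ld r4 <- r4: IF@3 ID@4 stall=1 (RAW on I0.r4 (WB@5)) EX@6 MEM@7 WB@8
I3 mul r4 <- r5,r1: IF@4 ID@6 stall=0 (-) EX@7 MEM@8 WB@9
I4 ld r3 <- r4: IF@6 ID@7 stall=2 (RAW on I3.r4 (WB@9)) EX@10 MEM@11 WB@12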